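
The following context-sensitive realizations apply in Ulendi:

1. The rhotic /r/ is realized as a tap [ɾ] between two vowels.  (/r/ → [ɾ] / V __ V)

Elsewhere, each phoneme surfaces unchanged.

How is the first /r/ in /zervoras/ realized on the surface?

[r]

/r/ (between /e/ and /v/): rule 1 targets it, but not between two vowels → unchanged [r].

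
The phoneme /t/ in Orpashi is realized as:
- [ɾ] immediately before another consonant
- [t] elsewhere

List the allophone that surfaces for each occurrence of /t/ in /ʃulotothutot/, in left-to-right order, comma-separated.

[t], [ɾ], [t], [t]

Occurrence 1 (position 5): no conditioning environment matches → elsewhere allophone [t].
Occurrence 2 (position 7): immediately before another consonant → [ɾ].
Occurrence 3 (position 10): no conditioning environment matches → elsewhere allophone [t].
Occurrence 4 (position 12): no conditioning environment matches → elsewhere allophone [t].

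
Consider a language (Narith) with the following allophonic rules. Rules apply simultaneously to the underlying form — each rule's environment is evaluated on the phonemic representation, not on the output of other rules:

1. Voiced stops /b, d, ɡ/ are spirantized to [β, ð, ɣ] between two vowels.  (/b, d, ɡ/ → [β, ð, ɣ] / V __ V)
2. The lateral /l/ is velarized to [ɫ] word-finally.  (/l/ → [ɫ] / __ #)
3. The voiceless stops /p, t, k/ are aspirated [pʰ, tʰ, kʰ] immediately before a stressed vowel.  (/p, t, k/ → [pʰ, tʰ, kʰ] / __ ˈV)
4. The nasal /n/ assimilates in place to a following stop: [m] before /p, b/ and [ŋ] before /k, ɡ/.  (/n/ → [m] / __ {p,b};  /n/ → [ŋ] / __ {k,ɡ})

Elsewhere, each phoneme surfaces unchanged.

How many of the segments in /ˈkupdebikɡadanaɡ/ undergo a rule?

Segments that undergo a rule: /k/ → [kʰ] (rule 3); /b/ → [β] (rule 1); /d/ → [ð] (rule 1).
All other segments surface unchanged.

3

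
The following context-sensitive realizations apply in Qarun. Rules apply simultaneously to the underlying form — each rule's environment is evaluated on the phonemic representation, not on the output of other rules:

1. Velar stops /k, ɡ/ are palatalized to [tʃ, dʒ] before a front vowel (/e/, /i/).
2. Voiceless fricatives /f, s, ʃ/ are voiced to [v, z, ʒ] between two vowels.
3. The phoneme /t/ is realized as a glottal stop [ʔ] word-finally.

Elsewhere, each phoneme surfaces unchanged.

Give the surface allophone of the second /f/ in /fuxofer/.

[v]

Rule 2 applies to /f/ (between /o/ and /e/: between two vowels) → [v].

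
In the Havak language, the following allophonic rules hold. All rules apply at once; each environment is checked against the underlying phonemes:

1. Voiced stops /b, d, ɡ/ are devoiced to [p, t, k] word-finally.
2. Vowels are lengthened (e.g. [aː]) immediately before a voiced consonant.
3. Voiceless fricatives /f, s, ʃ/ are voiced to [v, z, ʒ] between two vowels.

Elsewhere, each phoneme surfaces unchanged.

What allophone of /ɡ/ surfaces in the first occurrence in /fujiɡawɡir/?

/ɡ/ (between /i/ and /a/) is in the target of rule 1 but the environment (word-finally) is not met → [ɡ].

[ɡ]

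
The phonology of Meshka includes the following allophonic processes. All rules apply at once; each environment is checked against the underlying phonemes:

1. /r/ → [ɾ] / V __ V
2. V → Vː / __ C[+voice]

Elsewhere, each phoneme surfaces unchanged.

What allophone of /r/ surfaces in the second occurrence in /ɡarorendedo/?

/r/ (between /o/ and /e/) occurs between two vowels → [ɾ] by rule 1.

[ɾ]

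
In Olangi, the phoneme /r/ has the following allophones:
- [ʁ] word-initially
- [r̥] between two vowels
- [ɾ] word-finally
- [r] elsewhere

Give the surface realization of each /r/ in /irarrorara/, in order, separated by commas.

[r̥], [r], [r], [r̥], [r̥]

Occurrence 1 (position 2): between two vowels → [r̥].
Occurrence 2 (position 4): no conditioning environment matches → elsewhere allophone [r].
Occurrence 3 (position 5): no conditioning environment matches → elsewhere allophone [r].
Occurrence 4 (position 7): between two vowels → [r̥].
Occurrence 5 (position 9): between two vowels → [r̥].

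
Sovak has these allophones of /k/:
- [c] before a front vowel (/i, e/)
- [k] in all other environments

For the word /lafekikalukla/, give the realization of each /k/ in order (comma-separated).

[c], [k], [k]

Occurrence 1 (position 5): before a front vowel → [c].
Occurrence 2 (position 7): no conditioning environment matches → elsewhere allophone [k].
Occurrence 3 (position 11): no conditioning environment matches → elsewhere allophone [k].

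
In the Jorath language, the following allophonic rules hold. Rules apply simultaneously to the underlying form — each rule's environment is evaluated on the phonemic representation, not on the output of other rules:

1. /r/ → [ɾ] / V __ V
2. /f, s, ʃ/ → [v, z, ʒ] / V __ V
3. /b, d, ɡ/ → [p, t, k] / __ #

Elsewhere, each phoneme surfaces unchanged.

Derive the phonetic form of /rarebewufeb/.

/r/ (word-initial): rule 1 targets it, but not between two vowels → unchanged [r].
/a/ — not in any rule's target class → [a].
/r/ meets the environment for rule 1 (between two vowels) → [ɾ].
/e/ — not in any rule's target class → [e].
/b/ (between /e/ and /e/) is in the target of rule 3 but the environment (word-finally) is not met → [b].
/e/ (between /b/ and /w/): no rule targets it → [e].
/w/ (between /e/ and /u/): no rule targets it → [w].
/u/ — not in any rule's target class → [u].
/f/ — between /u/ and /e/, between two vowels — surfaces as [v] (rule 2).
/e/ stays [e].
/b/ meets the environment for rule 3 (word-finally) → [p].

[raɾebewuvep]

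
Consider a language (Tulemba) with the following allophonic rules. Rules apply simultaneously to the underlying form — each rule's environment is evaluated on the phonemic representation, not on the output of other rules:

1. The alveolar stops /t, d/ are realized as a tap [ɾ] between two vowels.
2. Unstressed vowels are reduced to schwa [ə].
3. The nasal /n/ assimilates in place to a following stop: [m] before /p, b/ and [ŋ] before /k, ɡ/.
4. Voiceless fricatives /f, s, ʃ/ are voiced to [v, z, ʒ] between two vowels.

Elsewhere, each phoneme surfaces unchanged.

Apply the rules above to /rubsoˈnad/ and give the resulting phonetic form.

[rəbsəˈnad]

/r/ — not in any rule's target class → [r].
/u/ (between /r/ and /b/): in an unstressed syllable, so rule 2 applies → [ə].
/b/ (between /u/ and /s/): no rule targets it → [b].
/s/ — between /b/ and /o/; rule 4 does not apply here → [s].
/o/ (between /s/ and /n/) occurs in an unstressed syllable → [ə] by rule 2.
/n/ (between /o/ and /a/) is in the target of rule 3 but the environment (before a labial or velar stop) is not met → [n].
/a/ (between /n/ and /d/): rule 2 targets it, but not in an unstressed syllable → unchanged [a].
/d/ — word-final; rule 1 does not apply here → [d].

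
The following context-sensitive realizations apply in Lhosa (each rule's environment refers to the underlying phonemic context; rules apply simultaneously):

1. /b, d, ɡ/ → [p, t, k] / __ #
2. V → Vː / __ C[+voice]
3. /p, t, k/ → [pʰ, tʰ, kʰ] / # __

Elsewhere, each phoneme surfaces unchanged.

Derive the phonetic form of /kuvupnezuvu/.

[kʰuːvupneːzuːvu]

/k/ meets the environment for rule 3 (word-initially) → [kʰ].
/u/ (between /k/ and /v/) occurs before a voiced consonant → [uː] by rule 2.
/v/ (between /u/ and /u/): no rule targets it → [v].
/u/ (between /v/ and /p/): rule 2 targets it, but not before a voiced consonant → unchanged [u].
/p/ (between /u/ and /n/) is in the target of rule 3 but the environment (word-initially) is not met → [p].
/n/ (between /p/ and /e/) is unaffected → [n].
/e/ meets the environment for rule 2 (before a voiced consonant) → [eː].
/z/ (between /e/ and /u/): no rule targets it → [z].
Rule 2 applies to /u/ (between /z/ and /v/: before a voiced consonant) → [uː].
/v/ (between /u/ and /u/): no rule targets it → [v].
/u/ (word-final) fails the environment for rule 2, so it stays [u].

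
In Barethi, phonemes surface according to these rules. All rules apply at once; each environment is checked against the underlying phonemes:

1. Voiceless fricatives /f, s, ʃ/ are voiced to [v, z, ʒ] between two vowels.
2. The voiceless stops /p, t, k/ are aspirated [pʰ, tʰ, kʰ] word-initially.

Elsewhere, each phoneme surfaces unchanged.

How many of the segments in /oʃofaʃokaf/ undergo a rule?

Segments that undergo a rule: /ʃ/ → [ʒ] (rule 1); /f/ → [v] (rule 1); /ʃ/ → [ʒ] (rule 1).
All other segments surface unchanged.

3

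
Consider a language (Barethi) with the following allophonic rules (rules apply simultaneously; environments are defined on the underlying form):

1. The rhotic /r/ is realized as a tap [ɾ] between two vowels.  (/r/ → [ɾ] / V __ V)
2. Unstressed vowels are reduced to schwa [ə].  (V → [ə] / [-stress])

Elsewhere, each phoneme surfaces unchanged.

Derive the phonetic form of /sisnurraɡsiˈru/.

[səsnərrəɡsəˈɾu]

/s/ (word-initial): no rule targets it → [s].
Rule 2 applies to /i/ (between /s/ and /s/: in an unstressed syllable) → [ə].
/s/ — not in any rule's target class → [s].
/n/ stays [n].
/u/ (between /n/ and /r/) occurs in an unstressed syllable → [ə] by rule 2.
/r/ (between /u/ and /r/) fails the environment for rule 1, so it stays [r].
/r/ (between /r/ and /a/) fails the environment for rule 1, so it stays [r].
/a/ — between /r/ and /ɡ/, in an unstressed syllable — surfaces as [ə] (rule 2).
/ɡ/ stays [ɡ].
/s/ (between /ɡ/ and /i/) is unaffected → [s].
Rule 2 applies to /i/ (between /s/ and /r/: in an unstressed syllable) → [ə].
/r/ (between /i/ and /u/): between two vowels, so rule 1 applies → [ɾ].
/u/ (word-final) fails the environment for rule 2, so it stays [u].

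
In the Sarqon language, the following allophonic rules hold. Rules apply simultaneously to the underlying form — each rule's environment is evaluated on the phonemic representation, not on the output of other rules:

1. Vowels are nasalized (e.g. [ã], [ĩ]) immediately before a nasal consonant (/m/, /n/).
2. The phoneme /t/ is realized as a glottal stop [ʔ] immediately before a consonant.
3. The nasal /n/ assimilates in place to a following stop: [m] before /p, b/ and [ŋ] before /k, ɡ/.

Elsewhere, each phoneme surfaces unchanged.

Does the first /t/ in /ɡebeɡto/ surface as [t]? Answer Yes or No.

Yes

/t/ (between /ɡ/ and /o/) is in the target of rule 2 but the environment (immediately before a consonant) is not met → [t].
The actual realization is [t], which matches [t].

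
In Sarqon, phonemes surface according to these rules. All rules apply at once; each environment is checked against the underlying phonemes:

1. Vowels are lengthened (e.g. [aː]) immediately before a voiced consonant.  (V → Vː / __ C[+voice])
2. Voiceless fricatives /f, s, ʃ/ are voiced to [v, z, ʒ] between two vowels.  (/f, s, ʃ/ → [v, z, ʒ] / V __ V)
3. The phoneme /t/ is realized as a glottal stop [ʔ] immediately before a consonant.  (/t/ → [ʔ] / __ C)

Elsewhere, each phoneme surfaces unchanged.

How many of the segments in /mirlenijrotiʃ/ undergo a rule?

3

Segments that undergo a rule: /i/ → [iː] (rule 1); /e/ → [eː] (rule 1); /i/ → [iː] (rule 1).
All other segments surface unchanged.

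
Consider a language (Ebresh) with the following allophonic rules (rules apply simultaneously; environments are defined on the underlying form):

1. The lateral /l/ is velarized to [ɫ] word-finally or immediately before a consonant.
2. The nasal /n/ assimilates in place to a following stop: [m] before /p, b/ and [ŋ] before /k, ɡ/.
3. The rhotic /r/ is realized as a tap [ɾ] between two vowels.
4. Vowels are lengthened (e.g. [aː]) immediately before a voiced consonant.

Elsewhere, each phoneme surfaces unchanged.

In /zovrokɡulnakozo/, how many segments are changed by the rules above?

Segments that undergo a rule: /o/ → [oː] (rule 4); /u/ → [uː] (rule 4); /l/ → [ɫ] (rule 1); /o/ → [oː] (rule 4).
All other segments surface unchanged.

4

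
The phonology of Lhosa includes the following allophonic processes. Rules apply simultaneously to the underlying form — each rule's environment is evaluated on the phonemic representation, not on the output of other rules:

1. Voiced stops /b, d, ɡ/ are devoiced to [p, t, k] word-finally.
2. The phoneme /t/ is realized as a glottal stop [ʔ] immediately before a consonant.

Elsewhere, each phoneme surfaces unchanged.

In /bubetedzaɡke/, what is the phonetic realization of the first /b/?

/b/ (word-initial) is in the target of rule 1 but the environment (word-finally) is not met → [b].

[b]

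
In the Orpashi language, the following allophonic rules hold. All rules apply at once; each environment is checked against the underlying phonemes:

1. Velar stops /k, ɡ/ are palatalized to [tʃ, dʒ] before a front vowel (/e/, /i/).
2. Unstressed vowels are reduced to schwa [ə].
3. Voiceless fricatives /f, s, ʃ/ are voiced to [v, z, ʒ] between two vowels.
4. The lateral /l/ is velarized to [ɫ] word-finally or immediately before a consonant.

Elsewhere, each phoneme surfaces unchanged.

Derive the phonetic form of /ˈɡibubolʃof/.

[ˈdʒibəbəɫʃəf]

/ɡ/ meets the environment for rule 1 (before a front vowel) → [dʒ].
/i/ (between /ɡ/ and /b/): rule 2 targets it, but not in an unstressed syllable → unchanged [i].
/b/ (between /i/ and /u/): no rule targets it → [b].
/u/ — between /b/ and /b/, in an unstressed syllable — surfaces as [ə] (rule 2).
/b/ — not in any rule's target class → [b].
/o/ — between /b/ and /l/, in an unstressed syllable — surfaces as [ə] (rule 2).
/l/ (between /o/ and /ʃ/) occurs word-finally or immediately before a consonant → [ɫ] by rule 4.
/ʃ/ (between /l/ and /o/) fails the environment for rule 3, so it stays [ʃ].
/o/ (between /ʃ/ and /f/): in an unstressed syllable, so rule 2 applies → [ə].
/f/ (word-final) fails the environment for rule 3, so it stays [f].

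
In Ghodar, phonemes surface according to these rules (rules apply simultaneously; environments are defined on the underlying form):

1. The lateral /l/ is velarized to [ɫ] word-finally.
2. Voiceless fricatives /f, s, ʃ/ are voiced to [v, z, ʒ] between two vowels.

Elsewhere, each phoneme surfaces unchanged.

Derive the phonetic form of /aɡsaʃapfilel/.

[aɡsaʒapfileɫ]

/a/ stays [a].
/ɡ/ stays [ɡ].
/s/ (between /ɡ/ and /a/) fails the environment for rule 2, so it stays [s].
/a/ stays [a].
/ʃ/ (between /a/ and /a/) occurs between two vowels → [ʒ] by rule 2.
/a/ — not in any rule's target class → [a].
/p/ (between /a/ and /f/) is unaffected → [p].
/f/ — between /p/ and /i/; rule 2 does not apply here → [f].
/i/ (between /f/ and /l/): no rule targets it → [i].
/l/ — between /i/ and /e/; rule 1 does not apply here → [l].
/e/ (between /l/ and /l/): no rule targets it → [e].
/l/ (word-final): word-finally, so rule 1 applies → [ɫ].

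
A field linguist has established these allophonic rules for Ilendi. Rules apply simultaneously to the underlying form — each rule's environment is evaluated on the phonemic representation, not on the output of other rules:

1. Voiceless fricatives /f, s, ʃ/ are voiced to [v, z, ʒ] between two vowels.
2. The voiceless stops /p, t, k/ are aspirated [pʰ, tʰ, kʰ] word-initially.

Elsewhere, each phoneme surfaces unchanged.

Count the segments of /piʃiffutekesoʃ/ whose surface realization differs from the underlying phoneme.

Segments that undergo a rule: /p/ → [pʰ] (rule 2); /ʃ/ → [ʒ] (rule 1); /s/ → [z] (rule 1).
All other segments surface unchanged.

3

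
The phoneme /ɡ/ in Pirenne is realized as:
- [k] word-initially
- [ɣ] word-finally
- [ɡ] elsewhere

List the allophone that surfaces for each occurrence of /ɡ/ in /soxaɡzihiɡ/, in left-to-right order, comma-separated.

Occurrence 1 (position 5): no conditioning environment matches → elsewhere allophone [ɡ].
Occurrence 2 (position 10): word-finally → [ɣ].

[ɡ], [ɣ]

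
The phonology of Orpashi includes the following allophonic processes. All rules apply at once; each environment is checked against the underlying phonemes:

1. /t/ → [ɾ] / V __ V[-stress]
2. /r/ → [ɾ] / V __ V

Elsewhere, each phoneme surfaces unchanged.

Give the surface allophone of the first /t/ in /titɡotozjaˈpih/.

/t/ — word-initial; rule 1 does not apply here → [t].

[t]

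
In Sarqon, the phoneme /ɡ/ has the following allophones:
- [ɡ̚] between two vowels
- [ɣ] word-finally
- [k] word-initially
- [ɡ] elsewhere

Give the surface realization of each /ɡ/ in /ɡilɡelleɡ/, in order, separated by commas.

[k], [ɡ], [ɣ]

Occurrence 1 (position 1): word-initially → [k].
Occurrence 2 (position 4): no conditioning environment matches → elsewhere allophone [ɡ].
Occurrence 3 (position 9): word-finally → [ɣ].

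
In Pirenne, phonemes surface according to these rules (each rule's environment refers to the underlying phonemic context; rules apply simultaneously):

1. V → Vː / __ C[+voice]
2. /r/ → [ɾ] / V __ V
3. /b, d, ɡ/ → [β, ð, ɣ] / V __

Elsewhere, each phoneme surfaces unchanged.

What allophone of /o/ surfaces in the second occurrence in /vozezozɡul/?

/o/ (between /z/ and /z/): before a voiced consonant, so rule 1 applies → [oː].

[oː]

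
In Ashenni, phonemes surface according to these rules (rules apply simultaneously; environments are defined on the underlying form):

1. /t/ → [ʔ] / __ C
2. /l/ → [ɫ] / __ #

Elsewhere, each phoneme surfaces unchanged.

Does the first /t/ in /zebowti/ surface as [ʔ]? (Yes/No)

/t/ (between /w/ and /i/): rule 1 targets it, but not immediately before a consonant → unchanged [t].
The actual realization is [t], not [ʔ].

No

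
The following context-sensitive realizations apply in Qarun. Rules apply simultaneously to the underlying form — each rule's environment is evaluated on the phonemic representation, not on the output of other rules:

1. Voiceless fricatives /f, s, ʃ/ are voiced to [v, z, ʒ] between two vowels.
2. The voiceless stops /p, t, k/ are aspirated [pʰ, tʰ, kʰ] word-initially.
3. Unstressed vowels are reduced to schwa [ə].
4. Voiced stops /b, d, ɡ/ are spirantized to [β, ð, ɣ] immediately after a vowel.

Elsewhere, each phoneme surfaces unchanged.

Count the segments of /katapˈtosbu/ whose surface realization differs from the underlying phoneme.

Segments that undergo a rule: /k/ → [kʰ] (rule 2); /a/ → [ə] (rule 3); /a/ → [ə] (rule 3); /u/ → [ə] (rule 3).
All other segments surface unchanged.

4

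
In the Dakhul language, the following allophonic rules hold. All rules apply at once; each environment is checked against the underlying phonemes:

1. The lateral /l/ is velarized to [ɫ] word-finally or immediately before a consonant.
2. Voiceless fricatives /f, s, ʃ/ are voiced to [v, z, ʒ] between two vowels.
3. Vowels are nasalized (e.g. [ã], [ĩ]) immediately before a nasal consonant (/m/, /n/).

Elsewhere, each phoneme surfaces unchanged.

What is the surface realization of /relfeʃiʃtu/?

[reɫfeʒiʃtu]

/r/ stays [r].
/e/ (between /r/ and /l/): rule 3 targets it, but not before a nasal consonant → unchanged [e].
Rule 1 applies to /l/ (between /e/ and /f/: word-finally or immediately before a consonant) → [ɫ].
/f/ (between /l/ and /e/) is in the target of rule 2 but the environment (between two vowels) is not met → [f].
/e/ — between /f/ and /ʃ/; rule 3 does not apply here → [e].
/ʃ/ — between /e/ and /i/, between two vowels — surfaces as [ʒ] (rule 2).
/i/ (between /ʃ/ and /ʃ/) fails the environment for rule 3, so it stays [i].
/ʃ/ (between /i/ and /t/) fails the environment for rule 2, so it stays [ʃ].
/t/ (between /ʃ/ and /u/) is unaffected → [t].
/u/ — word-final; rule 3 does not apply here → [u].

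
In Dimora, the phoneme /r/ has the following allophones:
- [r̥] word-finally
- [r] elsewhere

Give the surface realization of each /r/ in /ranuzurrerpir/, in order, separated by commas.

[r], [r], [r], [r], [r̥]

Occurrence 1 (position 1): no conditioning environment matches → elsewhere allophone [r].
Occurrence 2 (position 7): no conditioning environment matches → elsewhere allophone [r].
Occurrence 3 (position 8): no conditioning environment matches → elsewhere allophone [r].
Occurrence 4 (position 10): no conditioning environment matches → elsewhere allophone [r].
Occurrence 5 (position 13): word-finally → [r̥].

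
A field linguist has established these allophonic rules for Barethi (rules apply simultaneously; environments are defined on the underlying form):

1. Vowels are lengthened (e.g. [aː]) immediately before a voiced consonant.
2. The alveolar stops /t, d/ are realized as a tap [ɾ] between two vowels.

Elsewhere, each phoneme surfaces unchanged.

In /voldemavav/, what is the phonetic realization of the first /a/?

[aː]

/a/ (between /m/ and /v/) occurs before a voiced consonant → [aː] by rule 1.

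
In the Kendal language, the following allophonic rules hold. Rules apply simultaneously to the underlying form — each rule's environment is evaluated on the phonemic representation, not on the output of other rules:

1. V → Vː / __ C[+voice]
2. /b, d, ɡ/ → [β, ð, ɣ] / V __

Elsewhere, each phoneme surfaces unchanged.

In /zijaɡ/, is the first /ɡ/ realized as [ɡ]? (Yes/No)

/ɡ/ (word-final) occurs immediately after a vowel → [ɣ] by rule 2.
The actual realization is [ɣ], not [ɡ].

No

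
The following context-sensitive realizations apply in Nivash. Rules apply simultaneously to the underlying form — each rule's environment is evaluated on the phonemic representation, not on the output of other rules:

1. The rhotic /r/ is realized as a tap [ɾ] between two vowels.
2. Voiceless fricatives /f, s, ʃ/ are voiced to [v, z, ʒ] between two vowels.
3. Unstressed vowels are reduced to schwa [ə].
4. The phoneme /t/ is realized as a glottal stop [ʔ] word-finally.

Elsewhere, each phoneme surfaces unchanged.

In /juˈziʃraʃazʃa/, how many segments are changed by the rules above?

Segments that undergo a rule: /u/ → [ə] (rule 3); /a/ → [ə] (rule 3); /ʃ/ → [ʒ] (rule 2); /a/ → [ə] (rule 3); /a/ → [ə] (rule 3).
All other segments surface unchanged.

5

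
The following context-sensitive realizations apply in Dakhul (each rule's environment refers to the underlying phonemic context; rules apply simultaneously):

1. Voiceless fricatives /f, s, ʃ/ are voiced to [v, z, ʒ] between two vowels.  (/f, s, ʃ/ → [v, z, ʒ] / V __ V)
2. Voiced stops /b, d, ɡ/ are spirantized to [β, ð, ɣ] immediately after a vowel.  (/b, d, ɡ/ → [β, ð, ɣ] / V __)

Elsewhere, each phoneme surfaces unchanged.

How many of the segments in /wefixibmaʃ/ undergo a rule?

Segments that undergo a rule: /f/ → [v] (rule 1); /b/ → [β] (rule 2).
All other segments surface unchanged.

2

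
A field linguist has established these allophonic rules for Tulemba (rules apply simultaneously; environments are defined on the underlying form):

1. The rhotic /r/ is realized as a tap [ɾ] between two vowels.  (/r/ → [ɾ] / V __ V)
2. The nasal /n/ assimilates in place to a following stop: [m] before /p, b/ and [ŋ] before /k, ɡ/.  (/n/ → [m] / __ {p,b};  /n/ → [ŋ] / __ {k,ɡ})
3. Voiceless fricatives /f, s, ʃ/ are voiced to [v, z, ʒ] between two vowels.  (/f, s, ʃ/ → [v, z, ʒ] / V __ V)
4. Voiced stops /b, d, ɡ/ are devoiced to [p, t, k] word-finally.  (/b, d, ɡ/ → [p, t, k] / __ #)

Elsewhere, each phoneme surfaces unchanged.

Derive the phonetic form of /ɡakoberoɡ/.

[ɡakobeɾok]

/ɡ/ — word-initial; rule 4 does not apply here → [ɡ].
/a/ (between /ɡ/ and /k/): no rule targets it → [a].
/k/ — not in any rule's target class → [k].
/o/ stays [o].
/b/ (between /o/ and /e/): rule 4 targets it, but not word-finally → unchanged [b].
/e/ (between /b/ and /r/): no rule targets it → [e].
/r/ (between /e/ and /o/): between two vowels, so rule 1 applies → [ɾ].
/o/ stays [o].
/ɡ/ meets the environment for rule 4 (word-finally) → [k].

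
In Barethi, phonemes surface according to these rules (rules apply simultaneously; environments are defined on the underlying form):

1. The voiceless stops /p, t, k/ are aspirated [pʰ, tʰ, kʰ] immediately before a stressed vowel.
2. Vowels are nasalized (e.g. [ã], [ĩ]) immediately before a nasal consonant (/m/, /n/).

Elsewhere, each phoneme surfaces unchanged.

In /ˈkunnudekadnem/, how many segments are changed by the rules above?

3

Segments that undergo a rule: /k/ → [kʰ] (rule 1); /u/ → [ũ] (rule 2); /e/ → [ẽ] (rule 2).
All other segments surface unchanged.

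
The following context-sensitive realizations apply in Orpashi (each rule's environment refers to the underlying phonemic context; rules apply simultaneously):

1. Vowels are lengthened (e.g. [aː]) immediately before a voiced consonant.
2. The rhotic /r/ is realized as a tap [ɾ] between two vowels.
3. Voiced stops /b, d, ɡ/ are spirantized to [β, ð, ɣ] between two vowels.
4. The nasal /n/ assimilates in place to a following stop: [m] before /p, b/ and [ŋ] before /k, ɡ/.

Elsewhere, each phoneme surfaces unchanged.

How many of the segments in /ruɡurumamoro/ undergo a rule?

Segments that undergo a rule: /u/ → [uː] (rule 1); /ɡ/ → [ɣ] (rule 3); /u/ → [uː] (rule 1); /r/ → [ɾ] (rule 2); /u/ → [uː] (rule 1); /a/ → [aː] (rule 1); /o/ → [oː] (rule 1); /r/ → [ɾ] (rule 2).
All other segments surface unchanged.

8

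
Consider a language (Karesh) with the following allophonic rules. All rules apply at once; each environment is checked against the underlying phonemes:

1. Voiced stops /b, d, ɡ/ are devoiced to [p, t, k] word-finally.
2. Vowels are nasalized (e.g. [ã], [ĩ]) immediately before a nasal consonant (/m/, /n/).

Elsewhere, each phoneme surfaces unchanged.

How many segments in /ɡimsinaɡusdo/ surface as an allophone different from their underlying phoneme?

Segments that undergo a rule: /i/ → [ĩ] (rule 2); /i/ → [ĩ] (rule 2).
All other segments surface unchanged.

2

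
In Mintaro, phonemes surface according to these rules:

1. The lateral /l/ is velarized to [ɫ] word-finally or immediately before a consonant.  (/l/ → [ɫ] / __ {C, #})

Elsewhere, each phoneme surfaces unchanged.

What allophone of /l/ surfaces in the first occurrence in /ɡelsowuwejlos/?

[ɫ]

Rule 1 applies to /l/ (between /e/ and /s/: word-finally or immediately before a consonant) → [ɫ].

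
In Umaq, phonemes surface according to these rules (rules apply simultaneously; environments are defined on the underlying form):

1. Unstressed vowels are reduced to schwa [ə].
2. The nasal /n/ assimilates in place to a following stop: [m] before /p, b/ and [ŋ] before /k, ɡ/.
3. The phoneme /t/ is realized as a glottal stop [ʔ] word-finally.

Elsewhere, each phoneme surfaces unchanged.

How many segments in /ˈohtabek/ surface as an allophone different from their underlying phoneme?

2

Segments that undergo a rule: /a/ → [ə] (rule 1); /e/ → [ə] (rule 1).
All other segments surface unchanged.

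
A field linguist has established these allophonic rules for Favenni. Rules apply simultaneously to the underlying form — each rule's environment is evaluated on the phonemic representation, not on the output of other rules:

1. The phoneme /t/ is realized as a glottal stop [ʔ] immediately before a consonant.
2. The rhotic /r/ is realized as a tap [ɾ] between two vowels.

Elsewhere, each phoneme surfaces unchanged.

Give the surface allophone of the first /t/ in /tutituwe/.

/t/ (word-initial) is in the target of rule 1 but the environment (immediately before a consonant) is not met → [t].

[t]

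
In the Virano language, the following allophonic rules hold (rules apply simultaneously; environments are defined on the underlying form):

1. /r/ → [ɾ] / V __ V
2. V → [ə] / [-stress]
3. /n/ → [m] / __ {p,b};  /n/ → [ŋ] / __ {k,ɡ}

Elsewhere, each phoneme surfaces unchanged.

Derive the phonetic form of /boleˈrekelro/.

[bələˈɾekəlrə]

/b/ — not in any rule's target class → [b].
/o/ meets the environment for rule 2 (in an unstressed syllable) → [ə].
/l/ stays [l].
/e/ — between /l/ and /r/, in an unstressed syllable — surfaces as [ə] (rule 2).
/r/ (between /e/ and /e/): between two vowels, so rule 1 applies → [ɾ].
/e/ (between /r/ and /k/) is in the target of rule 2 but the environment (in an unstressed syllable) is not met → [e].
/k/ (between /e/ and /e/) is unaffected → [k].
/e/ — between /k/ and /l/, in an unstressed syllable — surfaces as [ə] (rule 2).
/l/ stays [l].
/r/ (between /l/ and /o/) is in the target of rule 1 but the environment (between two vowels) is not met → [r].
/o/ meets the environment for rule 2 (in an unstressed syllable) → [ə].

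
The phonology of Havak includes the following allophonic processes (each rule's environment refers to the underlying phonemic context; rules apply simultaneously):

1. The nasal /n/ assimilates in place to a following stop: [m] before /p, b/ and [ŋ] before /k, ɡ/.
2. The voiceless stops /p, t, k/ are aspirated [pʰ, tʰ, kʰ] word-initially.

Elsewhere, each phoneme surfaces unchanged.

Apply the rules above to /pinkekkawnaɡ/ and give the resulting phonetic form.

[pʰiŋkekkawnaɡ]

/p/ (word-initial) occurs word-initially → [pʰ] by rule 2.
/i/ — not in any rule's target class → [i].
Rule 1 applies to /n/ (between /i/ and /k/: before a labial or velar stop) → [ŋ].
/k/ (between /n/ and /e/) is in the target of rule 2 but the environment (word-initially) is not met → [k].
/e/ (between /k/ and /k/) is unaffected → [e].
/k/ (between /e/ and /k/) fails the environment for rule 2, so it stays [k].
/k/ (between /k/ and /a/) is in the target of rule 2 but the environment (word-initially) is not met → [k].
/a/ stays [a].
/w/ (between /a/ and /n/) is unaffected → [w].
/n/ — between /w/ and /a/; rule 1 does not apply here → [n].
/a/ (between /n/ and /ɡ/): no rule targets it → [a].
/ɡ/ — not in any rule's target class → [ɡ].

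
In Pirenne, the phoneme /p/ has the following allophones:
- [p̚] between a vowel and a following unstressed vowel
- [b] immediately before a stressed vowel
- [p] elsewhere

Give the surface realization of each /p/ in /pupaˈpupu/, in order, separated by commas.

Occurrence 1 (position 1): no conditioning environment matches → elsewhere allophone [p].
Occurrence 2 (position 3): between a vowel and a following unstressed vowel → [p̚].
Occurrence 3 (position 5): immediately before a stressed vowel → [b].
Occurrence 4 (position 7): between a vowel and a following unstressed vowel → [p̚].

[p], [p̚], [b], [p̚]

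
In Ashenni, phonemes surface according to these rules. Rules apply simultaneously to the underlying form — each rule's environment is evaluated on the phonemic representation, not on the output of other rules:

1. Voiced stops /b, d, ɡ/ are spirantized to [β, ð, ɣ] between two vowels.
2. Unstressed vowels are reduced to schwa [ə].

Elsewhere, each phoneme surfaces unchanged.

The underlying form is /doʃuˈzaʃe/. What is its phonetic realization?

/d/ (word-initial) fails the environment for rule 1, so it stays [d].
/o/ meets the environment for rule 2 (in an unstressed syllable) → [ə].
/ʃ/ (between /o/ and /u/) is unaffected → [ʃ].
/u/ (between /ʃ/ and /z/) occurs in an unstressed syllable → [ə] by rule 2.
/z/ stays [z].
/a/ (between /z/ and /ʃ/) is in the target of rule 2 but the environment (in an unstressed syllable) is not met → [a].
/ʃ/ (between /a/ and /e/): no rule targets it → [ʃ].
/e/ (word-final) occurs in an unstressed syllable → [ə] by rule 2.

[dəʃəˈzaʃə]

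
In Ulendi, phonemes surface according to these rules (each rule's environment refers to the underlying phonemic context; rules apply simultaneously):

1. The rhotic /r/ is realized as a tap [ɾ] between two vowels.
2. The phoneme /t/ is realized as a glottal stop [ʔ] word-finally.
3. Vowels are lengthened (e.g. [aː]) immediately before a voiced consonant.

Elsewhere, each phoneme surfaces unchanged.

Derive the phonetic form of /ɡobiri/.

[ɡoːbiːɾi]

/ɡ/ (word-initial): no rule targets it → [ɡ].
/o/ — between /ɡ/ and /b/, before a voiced consonant — surfaces as [oː] (rule 3).
/b/ — not in any rule's target class → [b].
/i/ (between /b/ and /r/): before a voiced consonant, so rule 3 applies → [iː].
/r/ — between /i/ and /i/, between two vowels — surfaces as [ɾ] (rule 1).
/i/ (word-final) is in the target of rule 3 but the environment (before a voiced consonant) is not met → [i].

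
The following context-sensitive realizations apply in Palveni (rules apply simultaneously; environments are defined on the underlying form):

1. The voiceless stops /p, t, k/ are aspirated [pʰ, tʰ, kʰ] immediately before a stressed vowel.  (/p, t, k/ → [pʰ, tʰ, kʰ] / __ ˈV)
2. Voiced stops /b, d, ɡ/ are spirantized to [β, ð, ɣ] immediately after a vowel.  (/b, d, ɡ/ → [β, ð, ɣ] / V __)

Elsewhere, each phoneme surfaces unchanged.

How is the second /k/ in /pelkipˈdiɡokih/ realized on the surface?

/k/ (between /o/ and /i/) is in the target of rule 1 but the environment (immediately before a stressed vowel) is not met → [k].

[k]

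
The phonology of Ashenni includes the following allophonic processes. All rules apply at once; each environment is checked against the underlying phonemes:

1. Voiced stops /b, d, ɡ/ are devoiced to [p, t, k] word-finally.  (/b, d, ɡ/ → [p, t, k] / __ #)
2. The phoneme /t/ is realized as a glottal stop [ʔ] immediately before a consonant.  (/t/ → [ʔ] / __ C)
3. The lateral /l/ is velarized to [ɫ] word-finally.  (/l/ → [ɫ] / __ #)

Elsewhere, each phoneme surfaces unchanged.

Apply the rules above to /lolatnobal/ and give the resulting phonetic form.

[lolaʔnobaɫ]

/l/ — word-initial; rule 3 does not apply here → [l].
/o/ (between /l/ and /l/): no rule targets it → [o].
/l/ (between /o/ and /a/) is in the target of rule 3 but the environment (word-finally) is not met → [l].
/a/ (between /l/ and /t/): no rule targets it → [a].
/t/ (between /a/ and /n/) occurs immediately before a consonant → [ʔ] by rule 2.
/n/ (between /t/ and /o/): no rule targets it → [n].
/o/ — not in any rule's target class → [o].
/b/ (between /o/ and /a/): rule 1 targets it, but not word-finally → unchanged [b].
/a/ (between /b/ and /l/): no rule targets it → [a].
/l/ (word-final): word-finally, so rule 3 applies → [ɫ].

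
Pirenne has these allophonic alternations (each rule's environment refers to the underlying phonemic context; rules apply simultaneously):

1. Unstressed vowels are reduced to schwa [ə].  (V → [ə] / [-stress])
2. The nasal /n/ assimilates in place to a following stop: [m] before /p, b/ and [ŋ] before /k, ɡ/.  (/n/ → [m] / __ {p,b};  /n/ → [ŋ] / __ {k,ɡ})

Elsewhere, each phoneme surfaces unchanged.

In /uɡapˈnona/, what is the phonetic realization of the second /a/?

[ə]

/a/ meets the environment for rule 1 (in an unstressed syllable) → [ə].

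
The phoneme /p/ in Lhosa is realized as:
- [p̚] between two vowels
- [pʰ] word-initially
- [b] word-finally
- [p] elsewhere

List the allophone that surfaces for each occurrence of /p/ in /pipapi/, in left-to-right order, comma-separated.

Occurrence 1 (position 1): word-initially → [pʰ].
Occurrence 2 (position 3): between two vowels → [p̚].
Occurrence 3 (position 5): between two vowels → [p̚].

[pʰ], [p̚], [p̚]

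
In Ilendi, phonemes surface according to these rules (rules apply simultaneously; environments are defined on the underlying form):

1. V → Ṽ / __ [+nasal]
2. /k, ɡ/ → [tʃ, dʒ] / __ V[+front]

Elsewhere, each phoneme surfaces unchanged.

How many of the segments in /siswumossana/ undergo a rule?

Segments that undergo a rule: /u/ → [ũ] (rule 1); /a/ → [ã] (rule 1).
All other segments surface unchanged.

2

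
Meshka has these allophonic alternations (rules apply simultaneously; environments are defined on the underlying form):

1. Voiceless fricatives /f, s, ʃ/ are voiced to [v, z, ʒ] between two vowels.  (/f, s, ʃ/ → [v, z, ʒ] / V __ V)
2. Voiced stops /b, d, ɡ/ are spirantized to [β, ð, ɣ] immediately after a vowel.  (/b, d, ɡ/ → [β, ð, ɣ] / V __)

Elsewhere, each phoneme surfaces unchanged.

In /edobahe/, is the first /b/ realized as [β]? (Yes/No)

/b/ meets the environment for rule 2 (immediately after a vowel) → [β].
The actual realization is [β], which matches [β].

Yes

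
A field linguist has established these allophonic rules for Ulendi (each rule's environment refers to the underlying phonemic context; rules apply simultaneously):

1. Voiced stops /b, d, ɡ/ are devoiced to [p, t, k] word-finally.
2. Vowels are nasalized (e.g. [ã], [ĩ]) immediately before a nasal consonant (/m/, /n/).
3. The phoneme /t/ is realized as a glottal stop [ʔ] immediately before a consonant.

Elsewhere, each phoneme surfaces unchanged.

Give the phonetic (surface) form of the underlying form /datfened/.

[daʔfẽnet]

/d/ — word-initial; rule 1 does not apply here → [d].
/a/ (between /d/ and /t/): rule 2 targets it, but not before a nasal consonant → unchanged [a].
/t/ — between /a/ and /f/, immediately before a consonant — surfaces as [ʔ] (rule 3).
/f/ (between /t/ and /e/): no rule targets it → [f].
/e/ — between /f/ and /n/, before a nasal consonant — surfaces as [ẽ] (rule 2).
/n/ (between /e/ and /e/) is unaffected → [n].
/e/ (between /n/ and /d/) fails the environment for rule 2, so it stays [e].
/d/ meets the environment for rule 1 (word-finally) → [t].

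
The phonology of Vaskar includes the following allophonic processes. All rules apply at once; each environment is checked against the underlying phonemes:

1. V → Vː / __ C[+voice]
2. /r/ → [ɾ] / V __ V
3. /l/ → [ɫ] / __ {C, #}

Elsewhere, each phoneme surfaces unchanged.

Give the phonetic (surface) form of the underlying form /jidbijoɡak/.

[jiːdbiːjoːɡak]

/j/ (word-initial): no rule targets it → [j].
/i/ (between /j/ and /d/) occurs before a voiced consonant → [iː] by rule 1.
/d/ stays [d].
/b/ (between /d/ and /i/) is unaffected → [b].
/i/ (between /b/ and /j/): before a voiced consonant, so rule 1 applies → [iː].
/j/ (between /i/ and /o/): no rule targets it → [j].
/o/ (between /j/ and /ɡ/): before a voiced consonant, so rule 1 applies → [oː].
/ɡ/ (between /o/ and /a/) is unaffected → [ɡ].
/a/ (between /ɡ/ and /k/) is in the target of rule 1 but the environment (before a voiced consonant) is not met → [a].
/k/ stays [k].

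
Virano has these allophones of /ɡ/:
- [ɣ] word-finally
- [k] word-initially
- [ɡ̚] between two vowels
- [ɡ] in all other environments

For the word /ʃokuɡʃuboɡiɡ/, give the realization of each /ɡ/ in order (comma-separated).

Occurrence 1 (position 5): no conditioning environment matches → elsewhere allophone [ɡ].
Occurrence 2 (position 10): between two vowels → [ɡ̚].
Occurrence 3 (position 12): word-finally → [ɣ].

[ɡ], [ɡ̚], [ɣ]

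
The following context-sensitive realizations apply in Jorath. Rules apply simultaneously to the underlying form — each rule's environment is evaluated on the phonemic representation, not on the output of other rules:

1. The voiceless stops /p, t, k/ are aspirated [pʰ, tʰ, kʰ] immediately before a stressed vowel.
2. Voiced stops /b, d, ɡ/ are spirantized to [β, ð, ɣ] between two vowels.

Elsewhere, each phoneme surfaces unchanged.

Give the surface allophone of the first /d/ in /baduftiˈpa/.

/d/ (between /a/ and /u/) occurs between two vowels → [ð] by rule 2.

[ð]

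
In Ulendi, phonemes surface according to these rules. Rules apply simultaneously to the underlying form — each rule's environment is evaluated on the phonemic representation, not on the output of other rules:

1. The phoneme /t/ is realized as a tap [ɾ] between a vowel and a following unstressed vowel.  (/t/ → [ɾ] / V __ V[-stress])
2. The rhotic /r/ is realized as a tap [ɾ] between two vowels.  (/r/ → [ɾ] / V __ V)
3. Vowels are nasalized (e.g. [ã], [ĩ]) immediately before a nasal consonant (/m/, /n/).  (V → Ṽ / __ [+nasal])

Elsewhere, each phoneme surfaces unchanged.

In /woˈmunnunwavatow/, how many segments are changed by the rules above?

4

Segments that undergo a rule: /o/ → [õ] (rule 3); /u/ → [ũ] (rule 3); /u/ → [ũ] (rule 3); /t/ → [ɾ] (rule 1).
All other segments surface unchanged.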